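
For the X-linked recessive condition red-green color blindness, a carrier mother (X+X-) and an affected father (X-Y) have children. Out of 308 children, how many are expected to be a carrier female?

Cross: X+X- × X-Y
Offspring: 1 X+X-, 1 X+Y, 1 X-X-, 1 X-Y
Probability of a carrier female: 1/4
Expected count = 1/4 × 308 = 77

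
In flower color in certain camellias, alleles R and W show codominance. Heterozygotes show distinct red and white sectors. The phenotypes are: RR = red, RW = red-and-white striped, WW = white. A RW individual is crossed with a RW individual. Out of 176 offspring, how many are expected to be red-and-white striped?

Punnett square for RW × RW:
Offspring genotypes: 1 RR, 2 RW, 1 WW
Phenotype counts: 1 red, 2 red-and-white striped, 1 white
red-and-white striped: 2 out of 4 → fraction 1/2
Expected count = 1/2 × 176 = 88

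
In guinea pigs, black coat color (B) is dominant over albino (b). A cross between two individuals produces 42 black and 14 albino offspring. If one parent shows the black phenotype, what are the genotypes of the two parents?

Observed offspring: 42 black, 14 albino
The observed ratio simplifies to 3:1. Albino (bb) offspring appear, so each parent must contribute one b allele. The parent stated to show black carries B, so it is Bb. The other parent is then either Bb or bb: Bb × bb would give a 1:1 split, whereas Bb × Bb gives 3:1 — matching the data. So both parents are heterozygous (Bb × Bb).
Parent genotypes: Bb × Bb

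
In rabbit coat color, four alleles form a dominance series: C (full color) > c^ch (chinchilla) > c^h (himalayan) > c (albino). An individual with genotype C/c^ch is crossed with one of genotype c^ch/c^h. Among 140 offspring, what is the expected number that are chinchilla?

Cross: C/c^ch × c^ch/c^h
Allele dominance: C > c^ch > c^h > c
Offspring genotypes: 1 C/c^ch, 1 C/c^h, 1 c^ch/c^ch, 1 c^ch/c^h
Phenotype counts: 2 full color, 2 chinchilla
chinchilla: 2 out of 4 → fraction 1/2
Expected count = 1/2 × 140 = 70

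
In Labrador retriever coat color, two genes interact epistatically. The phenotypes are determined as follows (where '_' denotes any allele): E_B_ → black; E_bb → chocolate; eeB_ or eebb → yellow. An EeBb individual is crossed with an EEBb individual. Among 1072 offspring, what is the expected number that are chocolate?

Cross: EeBb × EEBb — consider each gene separately:
E gene: Ee × EE → 2 EE, 2 Ee → 4 E_ (out of 4)
B gene: Bb × Bb → 1 BB, 2 Bb, 1 bb → 3 B_ : 1 bb (out of 4)
Genotype classes (out of 4 × 4 = 16): E_B_ = 4×3 = 12; E_bb = 4×1 = 4
Apply the phenotype rules: E_B_ (12) → black; E_bb (4) → chocolate
Phenotype counts (out of 16): 12 black, 4 chocolate
chocolate: 4 out of 16 → fraction 1/4
Expected count = 1/4 × 1072 = 268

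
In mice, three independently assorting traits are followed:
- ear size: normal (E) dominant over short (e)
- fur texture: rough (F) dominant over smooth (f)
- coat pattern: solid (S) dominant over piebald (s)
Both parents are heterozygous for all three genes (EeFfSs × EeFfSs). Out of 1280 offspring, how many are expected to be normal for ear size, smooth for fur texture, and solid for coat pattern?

Trihybrid cross: EeFfSs × EeFfSs
Each trait segregates independently with a 3:1 phenotypic ratio, so each gene contributes 3/4 (dominant) or 1/4 (recessive).
Target: normal (ear size), smooth (fur texture), solid (coat pattern)
Probability = product of independent per-trait probabilities
= 3/4 × 1/4 × 3/4 = 9/64
Expected count = 9/64 × 1280 = 180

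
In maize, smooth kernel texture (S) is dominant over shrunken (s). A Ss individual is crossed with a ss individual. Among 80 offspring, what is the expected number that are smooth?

Punnett square for Ss × ss:
Offspring genotypes: 2 Ss, 2 ss
smooth: 2, shrunken: 2
smooth: 2 out of 4 → fraction 1/2
Expected count = 1/2 × 80 = 40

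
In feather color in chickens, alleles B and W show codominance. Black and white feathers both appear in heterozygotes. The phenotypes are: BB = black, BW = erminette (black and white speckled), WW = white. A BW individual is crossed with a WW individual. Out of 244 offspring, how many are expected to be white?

Punnett square for BW × WW:
Offspring genotypes: 2 BW, 2 WW
Phenotype counts: 2 erminette (black and white speckled), 2 white
white: 2 out of 4 → fraction 1/2
Expected count = 1/2 × 244 = 122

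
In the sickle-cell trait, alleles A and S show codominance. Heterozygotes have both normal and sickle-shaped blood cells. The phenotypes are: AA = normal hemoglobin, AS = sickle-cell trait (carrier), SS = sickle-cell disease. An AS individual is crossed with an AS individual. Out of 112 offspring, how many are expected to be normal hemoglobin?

Punnett square for AS × AS:
Offspring genotypes: 1 AA, 2 AS, 1 SS
Phenotype counts: 1 normal hemoglobin, 2 sickle-cell trait (carrier), 1 sickle-cell disease
normal hemoglobin: 1 out of 4 → fraction 1/4
Expected count = 1/4 × 112 = 28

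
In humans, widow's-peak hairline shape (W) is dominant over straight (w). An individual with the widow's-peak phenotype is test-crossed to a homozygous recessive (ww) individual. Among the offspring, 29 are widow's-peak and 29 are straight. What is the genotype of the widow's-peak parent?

Test cross: ? × ww
Offspring: 29 widow's-peak, 29 straight — approximately 1:1.
A 1:1 ratio in a test cross indicates the unknown parent is heterozygous (Ww).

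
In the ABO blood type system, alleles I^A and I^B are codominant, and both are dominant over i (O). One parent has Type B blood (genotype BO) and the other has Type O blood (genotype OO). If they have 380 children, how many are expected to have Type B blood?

Cross: BO × OO
Possible offspring genotypes: 2 BO, 2 OO
Blood type counts: 2 Type B, 2 Type O
Probability of Type B: 2/4 = 1/2
Expected count = 1/2 × 380 = 190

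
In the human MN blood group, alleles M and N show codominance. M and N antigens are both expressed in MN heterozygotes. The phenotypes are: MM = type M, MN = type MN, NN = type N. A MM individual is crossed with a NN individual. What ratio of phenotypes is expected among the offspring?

Punnett square for MM × NN:
Offspring genotypes: 4 MN
Phenotype counts: 4 type MN
Ratio: all type MN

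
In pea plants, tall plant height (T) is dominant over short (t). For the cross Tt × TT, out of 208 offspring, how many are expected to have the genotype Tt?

Punnett square for Tt × TT:
Offspring genotypes: 2 TT, 2 Tt
Total offspring: 4
Count with target: 2
Probability: 2/4 = 1/2
Expected count = 1/2 × 208 = 104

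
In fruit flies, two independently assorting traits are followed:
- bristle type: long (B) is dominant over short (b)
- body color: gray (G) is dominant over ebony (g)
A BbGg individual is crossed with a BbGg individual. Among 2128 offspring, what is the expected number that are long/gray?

Dihybrid cross BbGg × BbGg — consider each gene separately:
bristle type: Bb × Bb → 1 BB, 2 Bb, 1 bb → 3 B_ : 1 bb (out of 4)
body color: Gg × Gg → 1 GG, 2 Gg, 1 gg → 3 G_ : 1 gg (out of 4)
Combine (counts out of 4 × 4 = 16): long/gray (B_G_) = 3×3 = 9; long/ebony (B_gg) = 3×1 = 3; short/gray (bbG_) = 1×3 = 3; short/ebony (bbgg) = 1×1 = 1
Phenotype counts (out of 16): 9 long/gray, 3 long/ebony, 3 short/gray, 1 short/ebony
long/gray: 9 out of 16 → fraction 9/16
Expected count = 9/16 × 2128 = 1197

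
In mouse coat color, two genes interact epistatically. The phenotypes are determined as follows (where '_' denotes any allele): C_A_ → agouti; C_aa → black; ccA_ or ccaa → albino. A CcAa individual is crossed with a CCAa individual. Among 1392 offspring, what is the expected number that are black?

Cross: CcAa × CCAa — consider each gene separately:
C gene: Cc × CC → 2 CC, 2 Cc → 4 C_ (out of 4)
A gene: Aa × Aa → 1 AA, 2 Aa, 1 aa → 3 A_ : 1 aa (out of 4)
Genotype classes (out of 4 × 4 = 16): C_A_ = 4×3 = 12; C_aa = 4×1 = 4
Apply the phenotype rules: C_A_ (12) → agouti; C_aa (4) → black
Phenotype counts (out of 16): 12 agouti, 4 black
black: 4 out of 16 → fraction 1/4
Expected count = 1/4 × 1392 = 348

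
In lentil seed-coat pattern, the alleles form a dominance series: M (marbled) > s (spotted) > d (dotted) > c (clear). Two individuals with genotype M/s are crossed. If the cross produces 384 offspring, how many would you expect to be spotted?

Cross: M/s × M/s
Allele dominance: M > s > d > c
Offspring genotypes: 1 M/M, 2 M/s, 1 s/s
Phenotype counts: 3 marbled, 1 spotted
spotted: 1 out of 4 → fraction 1/4
Expected count = 1/4 × 384 = 96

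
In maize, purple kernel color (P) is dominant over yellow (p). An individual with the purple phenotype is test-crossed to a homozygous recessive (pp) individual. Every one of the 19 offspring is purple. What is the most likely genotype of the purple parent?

Test cross: ? × pp
All offspring are purple.
If the unknown parent were heterozygous (Pp), about half of 19 offspring would be yellow; none are. The unknown parent is most likely homozygous dominant (PP).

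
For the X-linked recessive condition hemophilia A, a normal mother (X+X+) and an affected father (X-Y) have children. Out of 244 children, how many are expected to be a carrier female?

Cross: X+X+ × X-Y
Offspring: 2 X+X-, 2 X+Y
Probability of a carrier female: 2/4 = 1/2
Expected count = 1/2 × 244 = 122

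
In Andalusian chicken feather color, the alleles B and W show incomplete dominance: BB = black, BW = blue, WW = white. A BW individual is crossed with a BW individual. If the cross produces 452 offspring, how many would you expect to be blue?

Punnett square for BW × BW:
Offspring genotypes: 1 BB, 2 BW, 1 WW
Phenotype counts: 1 black, 2 blue, 1 white
blue: 2 out of 4 → fraction 1/2
Expected count = 1/2 × 452 = 226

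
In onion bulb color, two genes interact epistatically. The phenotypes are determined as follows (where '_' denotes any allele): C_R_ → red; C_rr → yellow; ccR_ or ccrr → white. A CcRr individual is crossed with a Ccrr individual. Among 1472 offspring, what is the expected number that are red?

Cross: CcRr × Ccrr — consider each gene separately:
C gene: Cc × Cc → 1 CC, 2 Cc, 1 cc → 3 C_ : 1 cc (out of 4)
R gene: Rr × rr → 2 Rr, 2 rr → 2 R_ : 2 rr (out of 4)
Genotype classes (out of 4 × 4 = 16): C_R_ = 3×2 = 6; C_rr = 3×2 = 6; ccR_ = 1×2 = 2; ccrr = 1×2 = 2
Apply the phenotype rules: C_R_ (6) → red; C_rr (6) → yellow; ccR_ (2) + ccrr (2) → white
Phenotype counts (out of 16): 6 red, 6 yellow, 4 white
red: 6 out of 16 → fraction 3/8
Expected count = 3/8 × 1472 = 552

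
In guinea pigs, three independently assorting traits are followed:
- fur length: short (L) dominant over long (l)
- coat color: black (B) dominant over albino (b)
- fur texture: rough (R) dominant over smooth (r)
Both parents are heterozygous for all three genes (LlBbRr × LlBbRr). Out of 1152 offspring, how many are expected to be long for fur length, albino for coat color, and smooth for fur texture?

Trihybrid cross: LlBbRr × LlBbRr
Each trait segregates independently with a 3:1 phenotypic ratio, so each gene contributes 3/4 (dominant) or 1/4 (recessive).
Target: long (fur length), albino (coat color), smooth (fur texture)
Probability = product of independent per-trait probabilities
= 1/4 × 1/4 × 1/4 = 1/64
Expected count = 1/64 × 1152 = 18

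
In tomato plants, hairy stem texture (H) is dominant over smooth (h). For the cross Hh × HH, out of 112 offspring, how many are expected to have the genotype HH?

Punnett square for Hh × HH:
Offspring genotypes: 2 HH, 2 Hh
Total offspring: 4
Count with target: 2
Probability: 2/4 = 1/2
Expected count = 1/2 × 112 = 56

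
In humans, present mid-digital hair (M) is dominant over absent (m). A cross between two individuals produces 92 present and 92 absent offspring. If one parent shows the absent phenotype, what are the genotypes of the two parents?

Observed offspring: 92 present, 92 absent
The observed ratio simplifies to 1:1. One parent shows absent, so its genotype must be mm. A 1:1 offspring split requires the other parent to be heterozygous (Mm).
Parent genotypes: mm × Mm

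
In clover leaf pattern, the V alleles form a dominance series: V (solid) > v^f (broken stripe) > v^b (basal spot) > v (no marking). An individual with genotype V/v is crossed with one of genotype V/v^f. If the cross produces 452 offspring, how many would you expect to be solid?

Cross: V/v × V/v^f
Allele dominance: V > v^f > v^b > v
Offspring genotypes: 1 V/V, 1 V/v^f, 1 V/v, 1 v^f/v
Phenotype counts: 3 solid, 1 broken stripe
solid: 3 out of 4 → fraction 3/4
Expected count = 3/4 × 452 = 339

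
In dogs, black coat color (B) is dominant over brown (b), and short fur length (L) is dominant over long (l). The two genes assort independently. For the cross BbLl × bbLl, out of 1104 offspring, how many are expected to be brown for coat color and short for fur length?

Dihybrid cross BbLl × bbLl — consider each gene separately:
coat color: Bb × bb → 2 Bb, 2 bb → 2 B_ : 2 bb (out of 4)
fur length: Ll × Ll → 1 LL, 2 Ll, 1 ll → 3 L_ : 1 ll (out of 4)
Looking for: brown (bb) and short (L_)
P(brown) = 2/4, P(short) = 3/4
P(both) = 2/4 × 3/4 = 6/16 = 3/8
Expected count = 3/8 × 1104 = 414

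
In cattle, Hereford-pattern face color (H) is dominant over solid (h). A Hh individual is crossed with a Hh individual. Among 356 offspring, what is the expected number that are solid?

Punnett square for Hh × Hh:
Offspring genotypes: 1 HH, 2 Hh, 1 hh
Hereford-pattern: 3, solid: 1
solid: 1 out of 4 → fraction 1/4
Expected count = 1/4 × 356 = 89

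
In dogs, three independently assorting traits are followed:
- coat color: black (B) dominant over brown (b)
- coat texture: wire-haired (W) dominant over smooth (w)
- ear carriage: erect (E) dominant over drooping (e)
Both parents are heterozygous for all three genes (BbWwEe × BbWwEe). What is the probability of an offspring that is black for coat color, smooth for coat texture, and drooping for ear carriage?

Trihybrid cross: BbWwEe × BbWwEe
Each trait segregates independently with a 3:1 phenotypic ratio, so each gene contributes 3/4 (dominant) or 1/4 (recessive).
Target: black (coat color), smooth (coat texture), drooping (ear carriage)
Probability = product of independent per-trait probabilities
= 3/4 × 1/4 × 1/4 = 3/64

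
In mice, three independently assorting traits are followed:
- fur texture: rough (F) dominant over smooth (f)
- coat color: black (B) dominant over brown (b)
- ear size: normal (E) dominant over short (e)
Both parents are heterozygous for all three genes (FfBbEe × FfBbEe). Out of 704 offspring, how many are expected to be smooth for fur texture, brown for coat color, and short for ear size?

Trihybrid cross: FfBbEe × FfBbEe
Each trait segregates independently with a 3:1 phenotypic ratio, so each gene contributes 3/4 (dominant) or 1/4 (recessive).
Target: smooth (fur texture), brown (coat color), short (ear size)
Probability = product of independent per-trait probabilities
= 1/4 × 1/4 × 1/4 = 1/64
Expected count = 1/64 × 704 = 11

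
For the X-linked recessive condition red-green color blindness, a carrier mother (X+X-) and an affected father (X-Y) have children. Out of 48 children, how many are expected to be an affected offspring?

Cross: X+X- × X-Y
Offspring: 1 X+X-, 1 X+Y, 1 X-X-, 1 X-Y
Probability of an affected offspring: 2/4 = 1/2
Expected count = 1/2 × 48 = 24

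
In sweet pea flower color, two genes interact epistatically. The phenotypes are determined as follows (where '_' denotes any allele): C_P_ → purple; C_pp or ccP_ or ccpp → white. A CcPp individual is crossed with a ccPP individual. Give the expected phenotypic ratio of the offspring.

Cross: CcPp × ccPP — consider each gene separately:
C gene: Cc × cc → 2 Cc, 2 cc → 2 C_ : 2 cc (out of 4)
P gene: Pp × PP → 2 PP, 2 Pp → 4 P_ (out of 4)
Genotype classes (out of 4 × 4 = 16): C_P_ = 2×4 = 8; ccP_ = 2×4 = 8
Apply the phenotype rules: C_P_ (8) → purple; ccP_ (8) → white
Phenotype counts (out of 16): 8 purple, 8 white
Ratio: 1 purple : 1 white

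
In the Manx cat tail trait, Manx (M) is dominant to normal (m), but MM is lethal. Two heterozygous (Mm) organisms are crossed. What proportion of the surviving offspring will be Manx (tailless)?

Cross: Mm × Mm
Punnett square offspring (before lethality): 1 MM, 2 Mm, 1 mm
The MM genotype is lethal (embryos die); surviving offspring: 2 Mm, 1 mm
Manx (tailless): 2 out of 3
Probability: 2/3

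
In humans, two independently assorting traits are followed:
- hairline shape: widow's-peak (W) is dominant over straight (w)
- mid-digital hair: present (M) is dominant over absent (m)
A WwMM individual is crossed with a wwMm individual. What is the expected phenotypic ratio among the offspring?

Dihybrid cross WwMM × wwMm — consider each gene separately:
hairline shape: Ww × ww → 2 Ww, 2 ww → 2 W_ : 2 ww (out of 4)
mid-digital hair: MM × Mm → 2 MM, 2 Mm → 4 M_ (out of 4)
Combine (counts out of 4 × 4 = 16): widow's-peak/present (W_M_) = 2×4 = 8; straight/present (wwM_) = 2×4 = 8
Phenotype counts (out of 16): 8 widow's-peak/present, 8 straight/present
Ratio: 1 widow's-peak/present : 1 straight/present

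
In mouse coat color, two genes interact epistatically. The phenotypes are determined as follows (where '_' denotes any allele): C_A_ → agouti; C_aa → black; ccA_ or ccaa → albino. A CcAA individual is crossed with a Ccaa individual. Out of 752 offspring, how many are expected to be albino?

Cross: CcAA × Ccaa — consider each gene separately:
C gene: Cc × Cc → 1 CC, 2 Cc, 1 cc → 3 C_ : 1 cc (out of 4)
A gene: AA × aa → 4 Aa → 4 A_ (out of 4)
Genotype classes (out of 4 × 4 = 16): C_A_ = 3×4 = 12; ccA_ = 1×4 = 4
Apply the phenotype rules: C_A_ (12) → agouti; ccA_ (4) → albino
Phenotype counts (out of 16): 12 agouti, 4 albino
albino: 4 out of 16 → fraction 1/4
Expected count = 1/4 × 752 = 188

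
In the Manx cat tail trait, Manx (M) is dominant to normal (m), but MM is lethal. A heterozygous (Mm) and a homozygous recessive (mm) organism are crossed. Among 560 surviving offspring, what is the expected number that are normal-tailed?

Cross: Mm × mm
Punnett square offspring (before lethality): 2 Mm, 2 mm
No MM offspring are produced in this cross.
normal-tailed: 2 out of 4 → fraction 1/2
Expected count = 1/2 × 560 = 280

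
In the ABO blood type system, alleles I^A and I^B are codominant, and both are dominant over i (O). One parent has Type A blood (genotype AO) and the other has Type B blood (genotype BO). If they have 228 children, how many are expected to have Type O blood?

Cross: AO × BO
Possible offspring genotypes: 1 AB, 1 AO, 1 BO, 1 OO
Blood type counts: 1 Type AB, 1 Type A, 1 Type B, 1 Type O
Probability of Type O: 1/4
Expected count = 1/4 × 228 = 57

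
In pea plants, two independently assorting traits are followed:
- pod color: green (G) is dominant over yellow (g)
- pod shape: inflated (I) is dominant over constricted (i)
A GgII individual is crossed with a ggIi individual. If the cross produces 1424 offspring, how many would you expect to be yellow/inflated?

Dihybrid cross GgII × ggIi — consider each gene separately:
pod color: Gg × gg → 2 Gg, 2 gg → 2 G_ : 2 gg (out of 4)
pod shape: II × Ii → 2 II, 2 Ii → 4 I_ (out of 4)
Combine (counts out of 4 × 4 = 16): green/inflated (G_I_) = 2×4 = 8; yellow/inflated (ggI_) = 2×4 = 8
Phenotype counts (out of 16): 8 green/inflated, 8 yellow/inflated
yellow/inflated: 8 out of 16 → fraction 1/2
Expected count = 1/2 × 1424 = 712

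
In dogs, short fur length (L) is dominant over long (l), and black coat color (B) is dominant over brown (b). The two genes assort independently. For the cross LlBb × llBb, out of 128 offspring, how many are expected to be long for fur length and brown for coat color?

Dihybrid cross LlBb × llBb — consider each gene separately:
fur length: Ll × ll → 2 Ll, 2 ll → 2 L_ : 2 ll (out of 4)
coat color: Bb × Bb → 1 BB, 2 Bb, 1 bb → 3 B_ : 1 bb (out of 4)
Looking for: long (ll) and brown (bb)
P(long) = 2/4, P(brown) = 1/4
P(both) = 2/4 × 1/4 = 2/16 = 1/8
Expected count = 1/8 × 128 = 16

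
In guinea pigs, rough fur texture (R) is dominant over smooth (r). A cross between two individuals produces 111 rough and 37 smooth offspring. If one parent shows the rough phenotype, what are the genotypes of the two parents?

Observed offspring: 111 rough, 37 smooth
The observed ratio simplifies to 3:1. Smooth (rr) offspring appear, so each parent must contribute one r allele. The parent stated to show rough carries R, so it is Rr. The other parent is then either Rr or rr: Rr × rr would give a 1:1 split, whereas Rr × Rr gives 3:1 — matching the data. So both parents are heterozygous (Rr × Rr).
Parent genotypes: Rr × Rr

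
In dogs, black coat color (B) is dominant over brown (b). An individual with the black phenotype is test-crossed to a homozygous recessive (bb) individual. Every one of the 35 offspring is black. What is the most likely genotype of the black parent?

Test cross: ? × bb
All offspring are black.
If the unknown parent were heterozygous (Bb), about half of 35 offspring would be brown; none are. The unknown parent is most likely homozygous dominant (BB).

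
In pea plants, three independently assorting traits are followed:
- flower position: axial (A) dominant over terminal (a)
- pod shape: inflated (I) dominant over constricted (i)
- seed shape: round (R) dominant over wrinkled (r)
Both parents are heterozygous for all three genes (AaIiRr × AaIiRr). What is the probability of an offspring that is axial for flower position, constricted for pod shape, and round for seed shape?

Trihybrid cross: AaIiRr × AaIiRr
Each trait segregates independently with a 3:1 phenotypic ratio, so each gene contributes 3/4 (dominant) or 1/4 (recessive).
Target: axial (flower position), constricted (pod shape), round (seed shape)
Probability = product of independent per-trait probabilities
= 3/4 × 1/4 × 3/4 = 9/64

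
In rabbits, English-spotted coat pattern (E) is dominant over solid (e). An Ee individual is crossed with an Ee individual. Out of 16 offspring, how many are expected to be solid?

Punnett square for Ee × Ee:
Offspring genotypes: 1 EE, 2 Ee, 1 ee
English-spotted: 3, solid: 1
solid: 1 out of 4 → fraction 1/4
Expected count = 1/4 × 16 = 4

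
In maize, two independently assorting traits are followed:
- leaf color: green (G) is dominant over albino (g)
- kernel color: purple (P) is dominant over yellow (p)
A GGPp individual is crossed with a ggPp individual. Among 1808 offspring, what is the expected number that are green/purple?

Dihybrid cross GGPp × ggPp — consider each gene separately:
leaf color: GG × gg → 4 Gg → 4 G_ (out of 4)
kernel color: Pp × Pp → 1 PP, 2 Pp, 1 pp → 3 P_ : 1 pp (out of 4)
Combine (counts out of 4 × 4 = 16): green/purple (G_P_) = 4×3 = 12; green/yellow (G_pp) = 4×1 = 4
Phenotype counts (out of 16): 12 green/purple, 4 green/yellow
green/purple: 12 out of 16 → fraction 3/4
Expected count = 3/4 × 1808 = 1356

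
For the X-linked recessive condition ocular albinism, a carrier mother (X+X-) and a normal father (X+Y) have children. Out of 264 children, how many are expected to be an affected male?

Cross: X+X- × X+Y
Offspring: 1 X+X+, 1 X+Y, 1 X+X-, 1 X-Y
Probability of an affected male: 1/4
Expected count = 1/4 × 264 = 66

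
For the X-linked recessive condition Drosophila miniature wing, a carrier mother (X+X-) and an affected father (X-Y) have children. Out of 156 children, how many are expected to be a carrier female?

Cross: X+X- × X-Y
Offspring: 1 X+X-, 1 X+Y, 1 X-X-, 1 X-Y
Probability of a carrier female: 1/4
Expected count = 1/4 × 156 = 39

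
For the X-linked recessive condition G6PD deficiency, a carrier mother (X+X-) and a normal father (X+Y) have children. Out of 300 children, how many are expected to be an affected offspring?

Cross: X+X- × X+Y
Offspring: 1 X+X+, 1 X+Y, 1 X+X-, 1 X-Y
Probability of an affected offspring: 1/4
Expected count = 1/4 × 300 = 75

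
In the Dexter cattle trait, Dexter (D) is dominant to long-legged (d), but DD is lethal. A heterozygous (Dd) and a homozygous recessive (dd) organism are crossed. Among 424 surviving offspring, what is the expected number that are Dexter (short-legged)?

Cross: Dd × dd
Punnett square offspring (before lethality): 2 Dd, 2 dd
No DD offspring are produced in this cross.
Dexter (short-legged): 2 out of 4 → fraction 1/2
Expected count = 1/2 × 424 = 212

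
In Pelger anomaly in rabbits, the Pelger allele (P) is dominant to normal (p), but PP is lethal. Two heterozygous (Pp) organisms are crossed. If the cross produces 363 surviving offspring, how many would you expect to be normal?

Cross: Pp × Pp
Punnett square offspring (before lethality): 1 PP, 2 Pp, 1 pp
The PP genotype is lethal (embryos die); surviving offspring: 2 Pp, 1 pp
normal: 1 out of 3 → fraction 1/3
Expected count = 1/3 × 363 = 121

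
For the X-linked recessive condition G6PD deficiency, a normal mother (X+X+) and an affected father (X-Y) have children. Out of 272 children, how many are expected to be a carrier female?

Cross: X+X+ × X-Y
Offspring: 2 X+X-, 2 X+Y
Probability of a carrier female: 2/4 = 1/2
Expected count = 1/2 × 272 = 136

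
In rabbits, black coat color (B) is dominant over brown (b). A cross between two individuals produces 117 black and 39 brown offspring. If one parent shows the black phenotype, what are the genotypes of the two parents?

Observed offspring: 117 black, 39 brown
The observed ratio simplifies to 3:1. Brown (bb) offspring appear, so each parent must contribute one b allele. The parent stated to show black carries B, so it is Bb. The other parent is then either Bb or bb: Bb × bb would give a 1:1 split, whereas Bb × Bb gives 3:1 — matching the data. So both parents are heterozygous (Bb × Bb).
Parent genotypes: Bb × Bb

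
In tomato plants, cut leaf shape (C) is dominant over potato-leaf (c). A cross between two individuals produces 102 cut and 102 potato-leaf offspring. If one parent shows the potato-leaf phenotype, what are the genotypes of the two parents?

Observed offspring: 102 cut, 102 potato-leaf
The observed ratio simplifies to 1:1. One parent shows potato-leaf, so its genotype must be cc. A 1:1 offspring split requires the other parent to be heterozygous (Cc).
Parent genotypes: cc × Cc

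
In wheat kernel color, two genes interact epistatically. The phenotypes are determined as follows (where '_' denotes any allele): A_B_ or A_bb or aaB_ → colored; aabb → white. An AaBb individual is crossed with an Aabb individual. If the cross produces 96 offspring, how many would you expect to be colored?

Cross: AaBb × Aabb — consider each gene separately:
A gene: Aa × Aa → 1 AA, 2 Aa, 1 aa → 3 A_ : 1 aa (out of 4)
B gene: Bb × bb → 2 Bb, 2 bb → 2 B_ : 2 bb (out of 4)
Genotype classes (out of 4 × 4 = 16): A_B_ = 3×2 = 6; A_bb = 3×2 = 6; aaB_ = 1×2 = 2; aabb = 1×2 = 2
Apply the phenotype rules: A_B_ (6) + A_bb (6) + aaB_ (2) → colored; aabb (2) → white
Phenotype counts (out of 16): 14 colored, 2 white
colored: 14 out of 16 → fraction 7/8
Expected count = 7/8 × 96 = 84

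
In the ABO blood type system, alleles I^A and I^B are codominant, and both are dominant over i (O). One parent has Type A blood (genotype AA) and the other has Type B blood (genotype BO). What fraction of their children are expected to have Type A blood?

Cross: AA × BO
Possible offspring genotypes: 2 AB, 2 AO
Blood type counts: 2 Type AB, 2 Type A
Probability of Type A: 2/4 = 1/2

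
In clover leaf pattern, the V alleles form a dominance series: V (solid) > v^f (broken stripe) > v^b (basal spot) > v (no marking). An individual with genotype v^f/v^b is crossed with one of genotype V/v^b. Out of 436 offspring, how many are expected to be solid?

Cross: v^f/v^b × V/v^b
Allele dominance: V > v^f > v^b > v
Offspring genotypes: 1 V/v^f, 1 v^f/v^b, 1 V/v^b, 1 v^b/v^b
Phenotype counts: 2 solid, 1 broken stripe, 1 basal spot
solid: 2 out of 4 → fraction 1/2
Expected count = 1/2 × 436 = 218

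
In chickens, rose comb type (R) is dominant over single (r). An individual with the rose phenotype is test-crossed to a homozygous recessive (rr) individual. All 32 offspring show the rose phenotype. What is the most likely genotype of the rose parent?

Test cross: ? × rr
All offspring are rose.
If the unknown parent were heterozygous (Rr), about half of 32 offspring would be single; none are. The unknown parent is most likely homozygous dominant (RR).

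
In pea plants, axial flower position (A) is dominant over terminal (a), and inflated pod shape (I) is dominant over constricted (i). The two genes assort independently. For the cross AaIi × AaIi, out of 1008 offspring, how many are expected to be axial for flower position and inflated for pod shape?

Dihybrid cross AaIi × AaIi — consider each gene separately:
flower position: Aa × Aa → 1 AA, 2 Aa, 1 aa → 3 A_ : 1 aa (out of 4)
pod shape: Ii × Ii → 1 II, 2 Ii, 1 ii → 3 I_ : 1 ii (out of 4)
Looking for: axial (A_) and inflated (I_)
P(axial) = 3/4, P(inflated) = 3/4
P(both) = 3/4 × 3/4 = 9/16
Expected count = 9/16 × 1008 = 567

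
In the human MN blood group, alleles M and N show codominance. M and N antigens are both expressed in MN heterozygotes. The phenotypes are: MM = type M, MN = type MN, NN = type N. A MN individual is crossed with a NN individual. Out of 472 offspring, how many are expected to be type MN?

Punnett square for MN × NN:
Offspring genotypes: 2 MN, 2 NN
Phenotype counts: 2 type MN, 2 type N
type MN: 2 out of 4 → fraction 1/2
Expected count = 1/2 × 472 = 236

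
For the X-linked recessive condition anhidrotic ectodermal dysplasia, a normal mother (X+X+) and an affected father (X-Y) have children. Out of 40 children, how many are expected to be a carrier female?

Cross: X+X+ × X-Y
Offspring: 2 X+X-, 2 X+Y
Probability of a carrier female: 2/4 = 1/2
Expected count = 1/2 × 40 = 20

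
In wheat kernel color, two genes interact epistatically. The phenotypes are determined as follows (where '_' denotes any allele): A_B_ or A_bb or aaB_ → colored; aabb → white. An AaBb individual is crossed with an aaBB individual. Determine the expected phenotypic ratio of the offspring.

Cross: AaBb × aaBB — consider each gene separately:
A gene: Aa × aa → 2 Aa, 2 aa → 2 A_ : 2 aa (out of 4)
B gene: Bb × BB → 2 BB, 2 Bb → 4 B_ (out of 4)
Genotype classes (out of 4 × 4 = 16): A_B_ = 2×4 = 8; aaB_ = 2×4 = 8
Apply the phenotype rules: A_B_ (8) + aaB_ (8) → colored
Phenotype counts (out of 16): 16 colored
Ratio: all colored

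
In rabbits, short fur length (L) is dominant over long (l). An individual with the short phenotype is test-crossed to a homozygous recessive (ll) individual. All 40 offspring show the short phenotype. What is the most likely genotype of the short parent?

Test cross: ? × ll
All offspring are short.
If the unknown parent were heterozygous (Ll), about half of 40 offspring would be long; none are. The unknown parent is most likely homozygous dominant (LL).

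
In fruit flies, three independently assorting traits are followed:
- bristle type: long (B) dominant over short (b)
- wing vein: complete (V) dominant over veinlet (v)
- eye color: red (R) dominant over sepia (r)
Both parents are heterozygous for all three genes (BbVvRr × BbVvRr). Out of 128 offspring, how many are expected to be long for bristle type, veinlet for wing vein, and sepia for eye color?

Trihybrid cross: BbVvRr × BbVvRr
Each trait segregates independently with a 3:1 phenotypic ratio, so each gene contributes 3/4 (dominant) or 1/4 (recessive).
Target: long (bristle type), veinlet (wing vein), sepia (eye color)
Probability = product of independent per-trait probabilities
= 3/4 × 1/4 × 1/4 = 3/64
Expected count = 3/64 × 128 = 6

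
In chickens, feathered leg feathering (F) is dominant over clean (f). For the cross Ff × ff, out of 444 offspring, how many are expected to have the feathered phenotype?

Punnett square for Ff × ff:
Offspring genotypes: 2 Ff, 2 ff
Total offspring: 4
Count with target: 2
Probability: 2/4 = 1/2
Expected count = 1/2 × 444 = 222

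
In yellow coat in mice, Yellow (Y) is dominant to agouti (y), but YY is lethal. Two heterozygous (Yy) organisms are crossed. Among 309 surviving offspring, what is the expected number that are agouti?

Cross: Yy × Yy
Punnett square offspring (before lethality): 1 YY, 2 Yy, 1 yy
The YY genotype is lethal (embryos die); surviving offspring: 2 Yy, 1 yy
agouti: 1 out of 3 → fraction 1/3
Expected count = 1/3 × 309 = 103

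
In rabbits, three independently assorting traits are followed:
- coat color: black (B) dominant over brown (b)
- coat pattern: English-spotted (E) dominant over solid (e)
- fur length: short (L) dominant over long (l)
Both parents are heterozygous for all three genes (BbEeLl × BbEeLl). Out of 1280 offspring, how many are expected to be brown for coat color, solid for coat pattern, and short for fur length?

Trihybrid cross: BbEeLl × BbEeLl
Each trait segregates independently with a 3:1 phenotypic ratio, so each gene contributes 3/4 (dominant) or 1/4 (recessive).
Target: brown (coat color), solid (coat pattern), short (fur length)
Probability = product of independent per-trait probabilities
= 1/4 × 1/4 × 3/4 = 3/64
Expected count = 3/64 × 1280 = 60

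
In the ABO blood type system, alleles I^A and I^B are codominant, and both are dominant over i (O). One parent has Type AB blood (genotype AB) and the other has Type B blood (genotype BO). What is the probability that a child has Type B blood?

Cross: AB × BO
Possible offspring genotypes: 1 AB, 1 AO, 1 BB, 1 BO
Blood type counts: 1 Type AB, 1 Type A, 2 Type B
Probability of Type B: 2/4 = 1/2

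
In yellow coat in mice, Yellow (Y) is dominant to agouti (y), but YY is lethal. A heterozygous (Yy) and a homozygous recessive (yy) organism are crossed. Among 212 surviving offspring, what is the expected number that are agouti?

Cross: Yy × yy
Punnett square offspring (before lethality): 2 Yy, 2 yy
No YY offspring are produced in this cross.
agouti: 2 out of 4 → fraction 1/2
Expected count = 1/2 × 212 = 106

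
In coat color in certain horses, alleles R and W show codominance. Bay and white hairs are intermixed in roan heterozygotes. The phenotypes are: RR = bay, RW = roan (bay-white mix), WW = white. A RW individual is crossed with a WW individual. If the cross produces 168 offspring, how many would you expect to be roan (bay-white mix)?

Punnett square for RW × WW:
Offspring genotypes: 2 RW, 2 WW
Phenotype counts: 2 roan (bay-white mix), 2 white
roan (bay-white mix): 2 out of 4 → fraction 1/2
Expected count = 1/2 × 168 = 84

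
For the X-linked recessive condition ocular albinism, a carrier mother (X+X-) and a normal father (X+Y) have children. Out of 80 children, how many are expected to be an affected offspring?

Cross: X+X- × X+Y
Offspring: 1 X+X+, 1 X+Y, 1 X+X-, 1 X-Y
Probability of an affected offspring: 1/4
Expected count = 1/4 × 80 = 20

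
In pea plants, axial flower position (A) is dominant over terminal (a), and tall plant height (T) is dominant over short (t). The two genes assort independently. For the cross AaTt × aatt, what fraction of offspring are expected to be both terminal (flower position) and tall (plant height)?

Dihybrid cross AaTt × aatt — consider each gene separately:
flower position: Aa × aa → 2 Aa, 2 aa → 2 A_ : 2 aa (out of 4)
plant height: Tt × tt → 2 Tt, 2 tt → 2 T_ : 2 tt (out of 4)
Looking for: terminal (aa) and tall (T_)
P(terminal) = 2/4, P(tall) = 2/4
P(both) = 2/4 × 2/4 = 4/16 = 1/4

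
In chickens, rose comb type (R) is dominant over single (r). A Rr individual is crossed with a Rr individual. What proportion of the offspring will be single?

Punnett square for Rr × Rr:
Offspring genotypes: 1 RR, 2 Rr, 1 rr
rose: 3, single: 1
single: 1 out of 4
Probability: 1/4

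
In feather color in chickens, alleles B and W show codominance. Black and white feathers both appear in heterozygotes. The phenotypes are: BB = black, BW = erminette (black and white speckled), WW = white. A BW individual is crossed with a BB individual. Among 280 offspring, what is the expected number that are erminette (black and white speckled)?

Punnett square for BW × BB:
Offspring genotypes: 2 BB, 2 BW
Phenotype counts: 2 black, 2 erminette (black and white speckled)
erminette (black and white speckled): 2 out of 4 → fraction 1/2
Expected count = 1/2 × 280 = 140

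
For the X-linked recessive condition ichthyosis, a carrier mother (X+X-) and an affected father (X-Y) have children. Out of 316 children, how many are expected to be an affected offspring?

Cross: X+X- × X-Y
Offspring: 1 X+X-, 1 X+Y, 1 X-X-, 1 X-Y
Probability of an affected offspring: 2/4 = 1/2
Expected count = 1/2 × 316 = 158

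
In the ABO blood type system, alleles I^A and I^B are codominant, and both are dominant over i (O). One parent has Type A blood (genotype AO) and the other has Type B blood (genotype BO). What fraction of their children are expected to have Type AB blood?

Cross: AO × BO
Possible offspring genotypes: 1 AB, 1 AO, 1 BO, 1 OO
Blood type counts: 1 Type AB, 1 Type A, 1 Type B, 1 Type O
Probability of Type AB: 1/4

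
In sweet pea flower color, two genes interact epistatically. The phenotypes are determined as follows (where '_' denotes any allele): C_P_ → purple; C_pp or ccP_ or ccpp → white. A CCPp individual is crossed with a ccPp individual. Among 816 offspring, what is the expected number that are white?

Cross: CCPp × ccPp — consider each gene separately:
C gene: CC × cc → 4 Cc → 4 C_ (out of 4)
P gene: Pp × Pp → 1 PP, 2 Pp, 1 pp → 3 P_ : 1 pp (out of 4)
Genotype classes (out of 4 × 4 = 16): C_P_ = 4×3 = 12; C_pp = 4×1 = 4
Apply the phenotype rules: C_P_ (12) → purple; C_pp (4) → white
Phenotype counts (out of 16): 12 purple, 4 white
white: 4 out of 16 → fraction 1/4
Expected count = 1/4 × 816 = 204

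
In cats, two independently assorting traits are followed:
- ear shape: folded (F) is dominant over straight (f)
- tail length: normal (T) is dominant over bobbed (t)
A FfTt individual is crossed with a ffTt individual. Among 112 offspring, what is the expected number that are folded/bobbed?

Dihybrid cross FfTt × ffTt — consider each gene separately:
ear shape: Ff × ff → 2 Ff, 2 ff → 2 F_ : 2 ff (out of 4)
tail length: Tt × Tt → 1 TT, 2 Tt, 1 tt → 3 T_ : 1 tt (out of 4)
Combine (counts out of 4 × 4 = 16): folded/normal (F_T_) = 2×3 = 6; folded/bobbed (F_tt) = 2×1 = 2; straight/normal (ffT_) = 2×3 = 6; straight/bobbed (fftt) = 2×1 = 2
Phenotype counts (out of 16): 6 folded/normal, 2 folded/bobbed, 6 straight/normal, 2 straight/bobbed
folded/bobbed: 2 out of 16 → fraction 1/8
Expected count = 1/8 × 112 = 14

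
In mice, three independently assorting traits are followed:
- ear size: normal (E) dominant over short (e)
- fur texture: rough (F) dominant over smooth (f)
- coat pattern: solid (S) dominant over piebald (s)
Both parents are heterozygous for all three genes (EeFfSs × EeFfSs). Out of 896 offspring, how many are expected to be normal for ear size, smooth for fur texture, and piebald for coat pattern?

Trihybrid cross: EeFfSs × EeFfSs
Each trait segregates independently with a 3:1 phenotypic ratio, so each gene contributes 3/4 (dominant) or 1/4 (recessive).
Target: normal (ear size), smooth (fur texture), piebald (coat pattern)
Probability = product of independent per-trait probabilities
= 3/4 × 1/4 × 1/4 = 3/64
Expected count = 3/64 × 896 = 42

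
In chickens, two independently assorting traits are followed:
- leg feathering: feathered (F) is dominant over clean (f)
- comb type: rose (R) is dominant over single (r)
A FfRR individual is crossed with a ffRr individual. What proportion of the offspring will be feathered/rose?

Dihybrid cross FfRR × ffRr — consider each gene separately:
leg feathering: Ff × ff → 2 Ff, 2 ff → 2 F_ : 2 ff (out of 4)
comb type: RR × Rr → 2 RR, 2 Rr → 4 R_ (out of 4)
Combine (counts out of 4 × 4 = 16): feathered/rose (F_R_) = 2×4 = 8; clean/rose (ffR_) = 2×4 = 8
Phenotype counts (out of 16): 8 feathered/rose, 8 clean/rose
feathered/rose: 8 out of 16
Probability: 8/16 = 1/2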